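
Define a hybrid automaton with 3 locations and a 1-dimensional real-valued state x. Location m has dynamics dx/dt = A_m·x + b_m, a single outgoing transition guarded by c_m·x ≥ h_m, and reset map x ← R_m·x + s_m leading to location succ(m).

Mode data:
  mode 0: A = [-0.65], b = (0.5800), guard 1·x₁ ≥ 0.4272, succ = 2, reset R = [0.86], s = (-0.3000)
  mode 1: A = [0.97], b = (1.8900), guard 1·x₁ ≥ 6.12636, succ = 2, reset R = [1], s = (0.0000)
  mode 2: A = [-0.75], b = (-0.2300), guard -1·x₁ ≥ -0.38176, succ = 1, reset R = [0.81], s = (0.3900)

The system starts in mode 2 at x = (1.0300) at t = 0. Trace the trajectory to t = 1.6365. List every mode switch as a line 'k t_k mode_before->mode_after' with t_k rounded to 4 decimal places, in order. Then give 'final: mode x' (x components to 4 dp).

1 0.8847 2->1
final: 1 3.5416

Mode 2: guard c·x = -0.3818 hit at Δt = 0.8847 (t = 0.8847), x⁻ = (0.3818) → reset → x⁺ = (0.6992), jump to mode 1
Mode 1: flow for 0.7518 to horizon, guard not reached → x = (3.5416)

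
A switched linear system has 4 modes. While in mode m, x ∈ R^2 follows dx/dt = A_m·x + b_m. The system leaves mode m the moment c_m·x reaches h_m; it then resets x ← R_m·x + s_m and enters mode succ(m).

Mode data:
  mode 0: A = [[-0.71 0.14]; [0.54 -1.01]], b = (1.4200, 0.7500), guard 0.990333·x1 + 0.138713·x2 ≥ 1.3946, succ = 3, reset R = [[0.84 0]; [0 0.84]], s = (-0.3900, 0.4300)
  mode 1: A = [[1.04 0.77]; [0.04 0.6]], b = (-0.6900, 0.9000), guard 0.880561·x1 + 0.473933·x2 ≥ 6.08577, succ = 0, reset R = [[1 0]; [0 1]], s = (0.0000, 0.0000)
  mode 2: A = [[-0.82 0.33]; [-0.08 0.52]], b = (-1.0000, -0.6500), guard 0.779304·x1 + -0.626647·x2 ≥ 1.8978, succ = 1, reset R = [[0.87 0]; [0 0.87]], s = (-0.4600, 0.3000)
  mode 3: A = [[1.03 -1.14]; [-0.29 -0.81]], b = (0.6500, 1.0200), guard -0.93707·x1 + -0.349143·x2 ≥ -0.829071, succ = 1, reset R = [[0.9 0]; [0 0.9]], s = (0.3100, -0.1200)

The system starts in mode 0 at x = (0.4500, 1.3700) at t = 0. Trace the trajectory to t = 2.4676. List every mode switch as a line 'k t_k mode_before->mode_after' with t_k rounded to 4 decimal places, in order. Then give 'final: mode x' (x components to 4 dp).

1 0.7916 0->3
2 1.3735 3->1
final: 1 3.7341 3.6075

Mode 0: guard c·x = 1.3946 hit at Δt = 0.7916 (t = 0.7916), x⁻ = (1.2265, 1.2970) → reset → x⁺ = (0.6403, 1.5195), jump to mode 3
Mode 3: guard c·x = -0.8291 hit at Δt = 0.5819 (t = 1.3735), x⁻ = (0.3803, 1.3539) → reset → x⁺ = (0.6523, 1.0985), jump to mode 1
Mode 1: flow for 1.0941 to horizon, guard not reached → x = (3.7341, 3.6075)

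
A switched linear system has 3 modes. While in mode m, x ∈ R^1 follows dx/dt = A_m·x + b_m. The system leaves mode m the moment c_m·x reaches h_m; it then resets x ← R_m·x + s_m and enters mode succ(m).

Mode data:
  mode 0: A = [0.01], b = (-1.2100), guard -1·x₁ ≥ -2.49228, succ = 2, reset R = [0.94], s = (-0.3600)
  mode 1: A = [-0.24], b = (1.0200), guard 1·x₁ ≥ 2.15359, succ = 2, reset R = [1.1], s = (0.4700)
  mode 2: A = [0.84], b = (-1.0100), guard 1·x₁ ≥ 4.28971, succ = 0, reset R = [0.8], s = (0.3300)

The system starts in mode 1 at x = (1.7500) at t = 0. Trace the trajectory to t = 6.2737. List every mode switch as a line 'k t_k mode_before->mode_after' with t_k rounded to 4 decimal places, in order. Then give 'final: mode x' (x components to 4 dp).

1 0.7336 1->2
2 1.4892 2->0
3 2.5662 0->2
4 4.2035 2->0
5 5.2805 0->2
final: 2 2.9997

Mode 1: guard c·x = 2.1536 hit at Δt = 0.7336 (t = 0.7336), x⁻ = (2.1536) → reset → x⁺ = (2.8389), jump to mode 2
Mode 2: guard c·x = 4.2897 hit at Δt = 0.7556 (t = 1.4892), x⁻ = (4.2897) → reset → x⁺ = (3.7618), jump to mode 0
Mode 0: guard c·x = -2.4923 hit at Δt = 1.0770 (t = 2.5662), x⁻ = (2.4923) → reset → x⁺ = (1.9827), jump to mode 2
Mode 2: guard c·x = 4.2897 hit at Δt = 1.6373 (t = 4.2035), x⁻ = (4.2897) → reset → x⁺ = (3.7618), jump to mode 0
Mode 0: guard c·x = -2.4923 hit at Δt = 1.0770 (t = 5.2805), x⁻ = (2.4923) → reset → x⁺ = (1.9827), jump to mode 2
Mode 2: flow for 0.9932 to horizon, guard not reached → x = (2.9997)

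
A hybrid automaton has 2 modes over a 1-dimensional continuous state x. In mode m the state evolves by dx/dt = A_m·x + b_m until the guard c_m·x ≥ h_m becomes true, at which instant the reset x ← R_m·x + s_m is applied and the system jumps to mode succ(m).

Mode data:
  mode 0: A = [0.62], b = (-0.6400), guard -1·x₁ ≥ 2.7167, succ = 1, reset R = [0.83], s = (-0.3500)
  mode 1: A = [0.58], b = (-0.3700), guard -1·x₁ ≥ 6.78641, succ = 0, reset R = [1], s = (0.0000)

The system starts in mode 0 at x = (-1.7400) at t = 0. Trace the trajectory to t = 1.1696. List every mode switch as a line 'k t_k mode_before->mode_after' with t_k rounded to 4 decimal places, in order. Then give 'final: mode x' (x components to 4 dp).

1 0.4868 0->1
final: 1 -4.1806

Mode 0: guard c·x = 2.7167 hit at Δt = 0.4868 (t = 0.4868), x⁻ = (-2.7167) → reset → x⁺ = (-2.6049), jump to mode 1
Mode 1: flow for 0.6828 to horizon, guard not reached → x = (-4.1806)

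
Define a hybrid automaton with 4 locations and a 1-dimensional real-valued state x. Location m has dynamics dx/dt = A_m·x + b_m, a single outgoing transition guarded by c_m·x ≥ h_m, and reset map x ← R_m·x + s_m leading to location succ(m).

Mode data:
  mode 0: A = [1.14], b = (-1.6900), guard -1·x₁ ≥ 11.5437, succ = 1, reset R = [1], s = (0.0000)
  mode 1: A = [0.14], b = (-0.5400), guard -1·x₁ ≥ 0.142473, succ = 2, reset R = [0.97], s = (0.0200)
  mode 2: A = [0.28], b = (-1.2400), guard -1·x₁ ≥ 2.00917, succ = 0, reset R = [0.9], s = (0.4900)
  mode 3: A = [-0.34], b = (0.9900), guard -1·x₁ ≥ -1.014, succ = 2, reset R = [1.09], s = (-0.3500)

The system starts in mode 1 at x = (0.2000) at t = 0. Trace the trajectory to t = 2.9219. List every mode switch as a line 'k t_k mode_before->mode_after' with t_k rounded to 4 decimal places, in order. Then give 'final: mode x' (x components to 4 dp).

1 0.6394 1->2
2 1.8814 2->0
final: 0 -7.6885

Mode 1: guard c·x = 0.1425 hit at Δt = 0.6394 (t = 0.6394), x⁻ = (-0.1425) → reset → x⁺ = (-0.1182), jump to mode 2
Mode 2: guard c·x = 2.0092 hit at Δt = 1.2420 (t = 1.8814), x⁻ = (-2.0092) → reset → x⁺ = (-1.3183), jump to mode 0
Mode 0: flow for 1.0405 to horizon, guard not reached → x = (-7.6885)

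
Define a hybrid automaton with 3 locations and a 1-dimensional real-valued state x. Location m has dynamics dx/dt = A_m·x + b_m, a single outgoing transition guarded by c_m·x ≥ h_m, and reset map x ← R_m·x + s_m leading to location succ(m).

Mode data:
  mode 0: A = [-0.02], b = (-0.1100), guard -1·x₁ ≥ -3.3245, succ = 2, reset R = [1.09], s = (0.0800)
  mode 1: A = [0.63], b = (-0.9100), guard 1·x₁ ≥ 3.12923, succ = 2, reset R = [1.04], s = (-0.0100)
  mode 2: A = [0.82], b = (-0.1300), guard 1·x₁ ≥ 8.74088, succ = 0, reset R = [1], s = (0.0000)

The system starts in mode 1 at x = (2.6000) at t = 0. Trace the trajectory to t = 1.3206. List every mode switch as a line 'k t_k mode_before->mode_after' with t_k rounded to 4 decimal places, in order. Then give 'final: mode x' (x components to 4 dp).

Mode 1: guard c·x = 3.1292 hit at Δt = 0.5985 (t = 0.5985), x⁻ = (3.1292) → reset → x⁺ = (3.2444), jump to mode 2
Mode 2: flow for 0.7221 to horizon, guard not reached → x = (5.7372)

1 0.5985 1->2
final: 2 5.7372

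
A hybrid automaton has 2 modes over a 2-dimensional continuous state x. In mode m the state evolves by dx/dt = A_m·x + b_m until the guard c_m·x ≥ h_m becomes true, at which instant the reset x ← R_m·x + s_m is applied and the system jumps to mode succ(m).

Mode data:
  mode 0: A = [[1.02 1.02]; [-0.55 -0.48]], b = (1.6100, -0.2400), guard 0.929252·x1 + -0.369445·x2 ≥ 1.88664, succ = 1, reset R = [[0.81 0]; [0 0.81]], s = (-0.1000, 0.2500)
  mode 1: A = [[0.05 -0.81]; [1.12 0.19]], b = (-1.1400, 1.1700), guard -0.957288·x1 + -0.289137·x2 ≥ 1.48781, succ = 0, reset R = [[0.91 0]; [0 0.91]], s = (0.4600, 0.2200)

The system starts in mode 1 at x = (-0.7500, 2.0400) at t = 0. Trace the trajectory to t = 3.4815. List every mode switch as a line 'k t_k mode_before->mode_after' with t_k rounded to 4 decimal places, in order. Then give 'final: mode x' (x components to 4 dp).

Mode 1: guard c·x = 1.4878 hit at Δt = 0.4858 (t = 0.4858), x⁻ = (-2.1614, 2.0103) → reset → x⁺ = (-1.5068, 2.0494), jump to mode 0
Mode 0: guard c·x = 1.8866 hit at Δt = 1.1388 (t = 1.6246), x⁻ = (2.3521, 0.8093) → reset → x⁺ = (1.8052, 0.9056), jump to mode 1
Mode 1: guard c·x = 1.4878 hit at Δt = 1.3608 (t = 2.9854), x⁻ = (-2.4538, 2.9784) → reset → x⁺ = (-1.7729, 2.9303), jump to mode 0
Mode 0: flow for 0.4961 to horizon, guard not reached → x = (-0.1021, 2.4351)

1 0.4858 1->0
2 1.6246 0->1
3 2.9854 1->0
final: 0 -0.1021 2.4351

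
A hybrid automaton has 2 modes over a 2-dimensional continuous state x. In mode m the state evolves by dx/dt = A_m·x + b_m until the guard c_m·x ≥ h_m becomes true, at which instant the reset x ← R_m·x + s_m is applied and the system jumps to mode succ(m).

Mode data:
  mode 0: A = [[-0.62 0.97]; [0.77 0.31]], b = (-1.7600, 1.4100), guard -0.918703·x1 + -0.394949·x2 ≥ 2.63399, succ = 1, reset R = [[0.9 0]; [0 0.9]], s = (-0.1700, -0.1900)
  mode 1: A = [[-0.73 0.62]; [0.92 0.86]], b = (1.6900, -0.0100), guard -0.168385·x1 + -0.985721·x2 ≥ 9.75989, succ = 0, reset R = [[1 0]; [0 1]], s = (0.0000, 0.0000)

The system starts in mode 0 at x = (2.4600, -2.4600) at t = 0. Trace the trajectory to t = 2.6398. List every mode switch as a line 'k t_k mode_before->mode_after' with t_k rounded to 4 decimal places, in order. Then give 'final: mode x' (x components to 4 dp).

1 1.5482 0->1
final: 1 -1.5894 -6.5565

Mode 0: guard c·x = 2.6340 hit at Δt = 1.5482 (t = 1.5482), x⁻ = (-2.2407, -1.4571) → reset → x⁺ = (-2.1866, -1.5014), jump to mode 1
Mode 1: flow for 1.0916 to horizon, guard not reached → x = (-1.5894, -6.5565)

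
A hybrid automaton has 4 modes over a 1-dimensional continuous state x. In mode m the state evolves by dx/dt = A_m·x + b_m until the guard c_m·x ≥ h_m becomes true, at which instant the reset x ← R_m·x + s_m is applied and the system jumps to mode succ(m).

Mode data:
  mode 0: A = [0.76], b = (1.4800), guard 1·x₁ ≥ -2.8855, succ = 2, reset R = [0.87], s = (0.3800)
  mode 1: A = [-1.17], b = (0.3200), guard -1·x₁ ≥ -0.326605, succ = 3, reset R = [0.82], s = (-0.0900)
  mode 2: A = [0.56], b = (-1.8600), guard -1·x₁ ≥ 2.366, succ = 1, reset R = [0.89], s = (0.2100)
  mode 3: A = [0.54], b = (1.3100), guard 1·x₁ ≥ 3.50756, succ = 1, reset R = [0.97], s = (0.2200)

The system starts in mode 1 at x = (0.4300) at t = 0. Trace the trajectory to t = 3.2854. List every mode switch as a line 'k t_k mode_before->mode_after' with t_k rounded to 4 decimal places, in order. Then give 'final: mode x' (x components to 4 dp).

1 0.9238 1->3
2 2.4491 3->1
final: 1 1.5323

Mode 1: guard c·x = -0.3266 hit at Δt = 0.9238 (t = 0.9238), x⁻ = (0.3266) → reset → x⁺ = (0.1778), jump to mode 3
Mode 3: guard c·x = 3.5076 hit at Δt = 1.5253 (t = 2.4491), x⁻ = (3.5076) → reset → x⁺ = (3.6223), jump to mode 1
Mode 1: flow for 0.8363 to horizon, guard not reached → x = (1.5323)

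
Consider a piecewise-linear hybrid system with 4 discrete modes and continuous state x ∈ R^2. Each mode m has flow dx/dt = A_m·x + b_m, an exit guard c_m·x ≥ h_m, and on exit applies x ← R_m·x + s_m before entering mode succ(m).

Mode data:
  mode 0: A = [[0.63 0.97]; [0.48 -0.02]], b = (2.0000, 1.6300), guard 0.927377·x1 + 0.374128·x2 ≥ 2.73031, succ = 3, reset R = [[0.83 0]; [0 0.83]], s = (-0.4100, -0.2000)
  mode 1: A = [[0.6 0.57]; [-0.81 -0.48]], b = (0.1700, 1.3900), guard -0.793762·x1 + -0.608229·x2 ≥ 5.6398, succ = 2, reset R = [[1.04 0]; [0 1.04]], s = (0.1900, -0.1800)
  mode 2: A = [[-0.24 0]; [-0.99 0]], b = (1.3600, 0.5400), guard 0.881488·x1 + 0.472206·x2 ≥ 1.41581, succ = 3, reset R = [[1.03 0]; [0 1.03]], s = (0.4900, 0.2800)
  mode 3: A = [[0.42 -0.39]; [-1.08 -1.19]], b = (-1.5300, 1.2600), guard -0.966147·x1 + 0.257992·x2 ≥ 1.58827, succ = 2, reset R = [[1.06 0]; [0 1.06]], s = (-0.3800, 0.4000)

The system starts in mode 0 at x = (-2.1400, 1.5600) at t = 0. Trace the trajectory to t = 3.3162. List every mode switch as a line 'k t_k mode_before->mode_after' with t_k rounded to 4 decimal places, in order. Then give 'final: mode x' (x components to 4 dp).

Mode 0: guard c·x = 2.7303 hit at Δt = 1.0478 (t = 1.0478), x⁻ = (1.7493, 2.9617) → reset → x⁺ = (1.0419, 2.2582), jump to mode 3
Mode 3: guard c·x = 1.5883 hit at Δt = 1.0378 (t = 2.0856), x⁻ = (-1.2238, 1.5732) → reset → x⁺ = (-1.6773, 2.0676), jump to mode 2
Mode 2: guard c·x = 1.4158 hit at Δt = 0.9224 (t = 3.0080), x⁻ = (-0.2189, 3.4069) → reset → x⁺ = (0.2646, 3.7891), jump to mode 3
Mode 3: flow for 0.3082 to horizon, guard not reached → x = (-0.6333, 3.0093)

1 1.0478 0->3
2 2.0856 3->2
3 3.0080 2->3
final: 3 -0.6333 3.0093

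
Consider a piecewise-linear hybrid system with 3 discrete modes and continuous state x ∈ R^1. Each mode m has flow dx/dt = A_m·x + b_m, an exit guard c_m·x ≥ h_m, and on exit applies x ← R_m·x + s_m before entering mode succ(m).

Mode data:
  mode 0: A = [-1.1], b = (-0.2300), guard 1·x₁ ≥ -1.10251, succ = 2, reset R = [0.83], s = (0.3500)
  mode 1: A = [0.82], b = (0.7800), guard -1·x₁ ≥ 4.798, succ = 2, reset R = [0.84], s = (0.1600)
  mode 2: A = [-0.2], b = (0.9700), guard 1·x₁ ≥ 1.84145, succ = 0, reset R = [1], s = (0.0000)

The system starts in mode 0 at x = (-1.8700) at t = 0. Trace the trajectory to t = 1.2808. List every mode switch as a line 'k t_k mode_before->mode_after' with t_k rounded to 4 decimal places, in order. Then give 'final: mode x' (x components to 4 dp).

Mode 0: guard c·x = -1.1025 hit at Δt = 0.5637 (t = 0.5637), x⁻ = (-1.1025) → reset → x⁺ = (-0.5651), jump to mode 2
Mode 2: flow for 0.7171 to horizon, guard not reached → x = (0.1584)

1 0.5637 0->2
final: 2 0.1584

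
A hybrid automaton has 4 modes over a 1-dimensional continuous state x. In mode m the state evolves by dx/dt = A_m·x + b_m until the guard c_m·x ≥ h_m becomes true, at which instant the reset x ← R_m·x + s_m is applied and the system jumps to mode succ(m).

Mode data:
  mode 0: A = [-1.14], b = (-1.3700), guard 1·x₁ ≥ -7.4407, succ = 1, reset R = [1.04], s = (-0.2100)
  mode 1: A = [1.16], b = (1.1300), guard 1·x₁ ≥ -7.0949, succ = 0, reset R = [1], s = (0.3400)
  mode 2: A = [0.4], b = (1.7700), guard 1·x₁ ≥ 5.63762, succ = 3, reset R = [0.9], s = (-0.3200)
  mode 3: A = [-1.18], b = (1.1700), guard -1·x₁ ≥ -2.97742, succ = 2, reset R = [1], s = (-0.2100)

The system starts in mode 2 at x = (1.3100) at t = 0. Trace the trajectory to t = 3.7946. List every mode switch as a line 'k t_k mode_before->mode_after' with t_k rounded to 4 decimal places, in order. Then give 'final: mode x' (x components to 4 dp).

1 1.4056 2->3
2 1.9471 3->2
3 2.7866 2->3
4 3.3281 3->2
final: 2 4.2429

Mode 2: guard c·x = 5.6376 hit at Δt = 1.4056 (t = 1.4056), x⁻ = (5.6376) → reset → x⁺ = (4.7539), jump to mode 3
Mode 3: guard c·x = -2.9774 hit at Δt = 0.5415 (t = 1.9471), x⁻ = (2.9774) → reset → x⁺ = (2.7674), jump to mode 2
Mode 2: guard c·x = 5.6376 hit at Δt = 0.8395 (t = 2.7866), x⁻ = (5.6376) → reset → x⁺ = (4.7539), jump to mode 3
Mode 3: guard c·x = -2.9774 hit at Δt = 0.5415 (t = 3.3281), x⁻ = (2.9774) → reset → x⁺ = (2.7674), jump to mode 2
Mode 2: flow for 0.4665 to horizon, guard not reached → x = (4.2429)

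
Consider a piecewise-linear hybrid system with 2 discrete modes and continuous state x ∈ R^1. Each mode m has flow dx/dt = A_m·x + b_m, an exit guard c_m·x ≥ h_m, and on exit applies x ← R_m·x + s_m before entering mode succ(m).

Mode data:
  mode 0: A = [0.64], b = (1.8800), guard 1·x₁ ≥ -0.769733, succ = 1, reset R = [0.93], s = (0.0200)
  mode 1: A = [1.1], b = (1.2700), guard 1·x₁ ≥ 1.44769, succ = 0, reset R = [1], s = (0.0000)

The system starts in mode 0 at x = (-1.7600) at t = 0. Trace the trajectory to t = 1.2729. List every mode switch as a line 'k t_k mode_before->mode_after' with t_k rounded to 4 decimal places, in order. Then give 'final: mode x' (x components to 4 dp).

1 0.9536 0->1
final: 1 -0.5028

Mode 0: guard c·x = -0.7697 hit at Δt = 0.9536 (t = 0.9536), x⁻ = (-0.7697) → reset → x⁺ = (-0.6959), jump to mode 1
Mode 1: flow for 0.3193 to horizon, guard not reached → x = (-0.5028)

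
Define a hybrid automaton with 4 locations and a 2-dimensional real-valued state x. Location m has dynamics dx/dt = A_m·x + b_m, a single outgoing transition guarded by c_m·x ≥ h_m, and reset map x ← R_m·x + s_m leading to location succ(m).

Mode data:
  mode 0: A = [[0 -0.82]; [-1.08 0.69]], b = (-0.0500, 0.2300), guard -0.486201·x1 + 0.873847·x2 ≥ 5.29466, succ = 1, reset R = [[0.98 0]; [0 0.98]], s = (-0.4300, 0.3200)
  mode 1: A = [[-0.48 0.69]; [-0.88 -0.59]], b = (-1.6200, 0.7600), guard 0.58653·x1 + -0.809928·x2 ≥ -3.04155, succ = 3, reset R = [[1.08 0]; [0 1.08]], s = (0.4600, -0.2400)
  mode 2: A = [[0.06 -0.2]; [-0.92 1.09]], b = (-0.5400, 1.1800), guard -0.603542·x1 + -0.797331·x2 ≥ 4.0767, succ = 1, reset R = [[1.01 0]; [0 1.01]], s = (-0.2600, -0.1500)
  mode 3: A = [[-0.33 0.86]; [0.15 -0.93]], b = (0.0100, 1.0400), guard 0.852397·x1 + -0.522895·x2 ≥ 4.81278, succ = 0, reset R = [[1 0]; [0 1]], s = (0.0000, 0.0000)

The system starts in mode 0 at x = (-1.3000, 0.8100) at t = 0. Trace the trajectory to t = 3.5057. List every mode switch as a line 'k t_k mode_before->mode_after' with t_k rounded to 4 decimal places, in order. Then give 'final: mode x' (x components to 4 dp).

Mode 0: guard c·x = 5.2947 hit at Δt = 0.9111 (t = 0.9111), x⁻ = (-3.0399, 4.3676) → reset → x⁺ = (-3.4091, 4.6003), jump to mode 1
Mode 1: guard c·x = -3.0415 hit at Δt = 1.5494 (t = 2.4605), x⁻ = (-0.0895, 3.6905) → reset → x⁺ = (0.3633, 3.7458), jump to mode 3
Mode 3: flow for 1.0452 to horizon, guard not reached → x = (2.4193, 2.2843)

1 0.9111 0->1
2 2.4605 1->3
final: 3 2.4193 2.2843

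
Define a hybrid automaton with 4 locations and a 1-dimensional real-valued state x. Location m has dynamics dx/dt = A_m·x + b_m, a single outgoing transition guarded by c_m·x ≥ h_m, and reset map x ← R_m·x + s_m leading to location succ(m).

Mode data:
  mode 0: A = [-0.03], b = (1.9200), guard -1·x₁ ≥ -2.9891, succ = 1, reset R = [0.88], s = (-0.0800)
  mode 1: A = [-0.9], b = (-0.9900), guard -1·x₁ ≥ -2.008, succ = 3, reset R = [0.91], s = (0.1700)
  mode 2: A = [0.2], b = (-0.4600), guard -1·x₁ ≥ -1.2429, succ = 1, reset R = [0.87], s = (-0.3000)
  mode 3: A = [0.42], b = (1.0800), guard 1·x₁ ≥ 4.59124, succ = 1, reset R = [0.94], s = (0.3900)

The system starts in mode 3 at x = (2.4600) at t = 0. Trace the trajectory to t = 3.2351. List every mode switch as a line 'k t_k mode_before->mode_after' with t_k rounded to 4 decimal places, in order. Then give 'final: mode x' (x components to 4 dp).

Mode 3: guard c·x = 4.5912 hit at Δt = 0.8409 (t = 0.8409), x⁻ = (4.5912) → reset → x⁺ = (4.7058), jump to mode 1
Mode 1: guard c·x = -2.0080 hit at Δt = 0.6943 (t = 1.5352), x⁻ = (2.0080) → reset → x⁺ = (1.9973), jump to mode 3
Mode 3: guard c·x = 4.5912 hit at Δt = 1.0706 (t = 2.6058), x⁻ = (4.5912) → reset → x⁺ = (4.7058), jump to mode 1
Mode 1: flow for 0.6293 to horizon, guard not reached → x = (2.1953)

1 0.8409 3->1
2 1.5352 1->3
3 2.6058 3->1
final: 1 2.1953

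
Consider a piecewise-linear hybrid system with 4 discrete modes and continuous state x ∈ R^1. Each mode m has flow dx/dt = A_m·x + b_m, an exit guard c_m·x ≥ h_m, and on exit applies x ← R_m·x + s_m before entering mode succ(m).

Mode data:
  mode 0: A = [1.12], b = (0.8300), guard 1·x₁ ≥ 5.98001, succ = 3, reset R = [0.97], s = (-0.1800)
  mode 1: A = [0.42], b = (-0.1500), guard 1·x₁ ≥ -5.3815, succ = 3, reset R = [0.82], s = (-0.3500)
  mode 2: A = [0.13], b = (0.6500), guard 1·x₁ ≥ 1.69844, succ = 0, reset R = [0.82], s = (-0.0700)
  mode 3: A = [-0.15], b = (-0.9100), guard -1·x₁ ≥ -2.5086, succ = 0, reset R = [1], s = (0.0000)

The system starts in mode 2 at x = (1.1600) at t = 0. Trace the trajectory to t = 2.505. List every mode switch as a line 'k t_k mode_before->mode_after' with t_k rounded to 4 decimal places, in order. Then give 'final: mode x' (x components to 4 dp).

Mode 2: guard c·x = 1.6984 hit at Δt = 0.6446 (t = 0.6446), x⁻ = (1.6984) → reset → x⁺ = (1.3227), jump to mode 0
Mode 0: guard c·x = 5.9800 hit at Δt = 1.0542 (t = 1.6988), x⁻ = (5.9800) → reset → x⁺ = (5.6206), jump to mode 3
Mode 3: flow for 0.8062 to horizon, guard not reached → x = (4.2894)

1 0.6446 2->0
2 1.6988 0->3
final: 3 4.2894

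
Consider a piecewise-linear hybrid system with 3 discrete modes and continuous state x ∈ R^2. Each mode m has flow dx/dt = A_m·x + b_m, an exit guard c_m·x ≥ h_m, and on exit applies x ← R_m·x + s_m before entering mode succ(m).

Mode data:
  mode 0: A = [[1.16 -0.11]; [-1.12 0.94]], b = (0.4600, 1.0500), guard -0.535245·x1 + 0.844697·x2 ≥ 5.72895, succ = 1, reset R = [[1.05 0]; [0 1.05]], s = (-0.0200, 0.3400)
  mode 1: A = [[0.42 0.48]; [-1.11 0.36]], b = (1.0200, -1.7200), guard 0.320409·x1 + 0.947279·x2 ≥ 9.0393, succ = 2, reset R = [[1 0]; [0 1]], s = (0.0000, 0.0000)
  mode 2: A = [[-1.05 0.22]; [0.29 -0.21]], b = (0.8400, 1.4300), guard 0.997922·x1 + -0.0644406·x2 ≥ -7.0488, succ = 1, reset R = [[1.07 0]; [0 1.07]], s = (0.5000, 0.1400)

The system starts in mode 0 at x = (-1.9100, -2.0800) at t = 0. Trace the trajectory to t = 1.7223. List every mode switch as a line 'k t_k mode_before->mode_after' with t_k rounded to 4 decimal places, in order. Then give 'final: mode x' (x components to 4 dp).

Mode 0: guard c·x = 5.7290 hit at Δt = 1.1352 (t = 1.1352), x⁻ = (-5.8296, 3.0883) → reset → x⁺ = (-6.1411, 3.5827), jump to mode 1
Mode 1: flow for 0.5871 to horizon, guard not reached → x = (-5.4310, 7.5881)

1 1.1352 0->1
final: 1 -5.4310 7.5881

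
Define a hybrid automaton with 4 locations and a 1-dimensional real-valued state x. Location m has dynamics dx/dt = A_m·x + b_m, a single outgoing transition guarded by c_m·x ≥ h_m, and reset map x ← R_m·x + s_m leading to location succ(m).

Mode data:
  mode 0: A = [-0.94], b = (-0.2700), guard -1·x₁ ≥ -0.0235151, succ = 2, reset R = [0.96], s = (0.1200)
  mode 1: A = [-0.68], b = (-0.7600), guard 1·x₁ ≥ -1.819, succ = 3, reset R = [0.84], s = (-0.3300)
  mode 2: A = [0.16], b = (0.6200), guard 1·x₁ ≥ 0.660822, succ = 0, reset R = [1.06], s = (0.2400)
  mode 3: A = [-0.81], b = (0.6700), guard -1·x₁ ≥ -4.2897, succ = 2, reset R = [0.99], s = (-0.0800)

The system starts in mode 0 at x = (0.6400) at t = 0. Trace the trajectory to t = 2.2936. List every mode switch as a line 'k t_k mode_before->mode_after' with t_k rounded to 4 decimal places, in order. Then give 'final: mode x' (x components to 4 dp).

Mode 0: guard c·x = -0.0235 hit at Δt = 1.1630 (t = 1.1630), x⁻ = (0.0235) → reset → x⁺ = (0.1426), jump to mode 2
Mode 2: guard c·x = 0.6608 hit at Δt = 0.7583 (t = 1.9213), x⁻ = (0.6608) → reset → x⁺ = (0.9405), jump to mode 0
Mode 0: flow for 0.3723 to horizon, guard not reached → x = (0.5779)

1 1.1630 0->2
2 1.9213 2->0
final: 0 0.5779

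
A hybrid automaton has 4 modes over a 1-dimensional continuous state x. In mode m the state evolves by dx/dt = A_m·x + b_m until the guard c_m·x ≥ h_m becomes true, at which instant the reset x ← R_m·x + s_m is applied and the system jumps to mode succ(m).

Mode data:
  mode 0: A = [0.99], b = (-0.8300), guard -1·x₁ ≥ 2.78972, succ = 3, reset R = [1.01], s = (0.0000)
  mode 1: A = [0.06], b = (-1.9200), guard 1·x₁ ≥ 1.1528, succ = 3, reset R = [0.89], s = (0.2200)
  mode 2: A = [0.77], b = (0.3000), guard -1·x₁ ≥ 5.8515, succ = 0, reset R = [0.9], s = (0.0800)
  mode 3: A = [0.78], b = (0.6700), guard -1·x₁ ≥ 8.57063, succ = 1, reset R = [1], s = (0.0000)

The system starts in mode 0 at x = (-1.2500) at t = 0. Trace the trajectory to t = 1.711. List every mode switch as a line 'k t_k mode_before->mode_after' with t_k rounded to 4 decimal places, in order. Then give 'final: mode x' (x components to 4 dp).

1 0.5579 0->3
final: 3 -5.6737

Mode 0: guard c·x = 2.7897 hit at Δt = 0.5579 (t = 0.5579), x⁻ = (-2.7897) → reset → x⁺ = (-2.8176), jump to mode 3
Mode 3: flow for 1.1531 to horizon, guard not reached → x = (-5.6737)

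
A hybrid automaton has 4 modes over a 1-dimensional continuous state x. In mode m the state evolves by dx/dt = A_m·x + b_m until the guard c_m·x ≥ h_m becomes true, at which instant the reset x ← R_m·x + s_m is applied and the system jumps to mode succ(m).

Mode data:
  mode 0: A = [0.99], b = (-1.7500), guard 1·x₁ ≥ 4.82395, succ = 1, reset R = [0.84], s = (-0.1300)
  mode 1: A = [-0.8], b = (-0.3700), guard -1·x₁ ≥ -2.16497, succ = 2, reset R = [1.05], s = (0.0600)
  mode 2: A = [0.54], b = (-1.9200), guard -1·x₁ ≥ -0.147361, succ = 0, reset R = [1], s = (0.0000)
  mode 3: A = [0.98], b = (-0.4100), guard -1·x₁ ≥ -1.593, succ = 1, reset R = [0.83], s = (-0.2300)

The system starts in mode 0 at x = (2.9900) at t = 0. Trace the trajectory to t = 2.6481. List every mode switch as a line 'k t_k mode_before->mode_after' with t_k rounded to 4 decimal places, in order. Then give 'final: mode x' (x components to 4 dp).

1 0.9257 0->1
2 1.5658 1->2
final: 2 1.3627

Mode 0: guard c·x = 4.8239 hit at Δt = 0.9257 (t = 0.9257), x⁻ = (4.8239) → reset → x⁺ = (3.9221), jump to mode 1
Mode 1: guard c·x = -2.1650 hit at Δt = 0.6401 (t = 1.5658), x⁻ = (2.1650) → reset → x⁺ = (2.3332), jump to mode 2
Mode 2: flow for 1.0823 to horizon, guard not reached → x = (1.3627)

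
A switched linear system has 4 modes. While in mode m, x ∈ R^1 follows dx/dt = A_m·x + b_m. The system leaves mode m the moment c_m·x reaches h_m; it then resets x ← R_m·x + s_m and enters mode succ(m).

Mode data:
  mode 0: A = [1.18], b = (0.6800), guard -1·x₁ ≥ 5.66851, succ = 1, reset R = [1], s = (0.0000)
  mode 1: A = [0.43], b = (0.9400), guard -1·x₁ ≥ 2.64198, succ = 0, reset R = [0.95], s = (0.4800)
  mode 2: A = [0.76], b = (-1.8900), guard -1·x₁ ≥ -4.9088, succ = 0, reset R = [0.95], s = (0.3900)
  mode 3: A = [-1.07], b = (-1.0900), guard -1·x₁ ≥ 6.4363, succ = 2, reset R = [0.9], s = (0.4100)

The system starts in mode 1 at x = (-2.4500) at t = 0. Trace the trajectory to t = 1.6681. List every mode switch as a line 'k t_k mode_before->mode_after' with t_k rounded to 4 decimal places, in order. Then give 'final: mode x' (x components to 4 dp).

1 1.2711 1->0
final: 0 -2.8985

Mode 1: guard c·x = 2.6420 hit at Δt = 1.2711 (t = 1.2711), x⁻ = (-2.6420) → reset → x⁺ = (-2.0299), jump to mode 0
Mode 0: flow for 0.3970 to horizon, guard not reached → x = (-2.8985)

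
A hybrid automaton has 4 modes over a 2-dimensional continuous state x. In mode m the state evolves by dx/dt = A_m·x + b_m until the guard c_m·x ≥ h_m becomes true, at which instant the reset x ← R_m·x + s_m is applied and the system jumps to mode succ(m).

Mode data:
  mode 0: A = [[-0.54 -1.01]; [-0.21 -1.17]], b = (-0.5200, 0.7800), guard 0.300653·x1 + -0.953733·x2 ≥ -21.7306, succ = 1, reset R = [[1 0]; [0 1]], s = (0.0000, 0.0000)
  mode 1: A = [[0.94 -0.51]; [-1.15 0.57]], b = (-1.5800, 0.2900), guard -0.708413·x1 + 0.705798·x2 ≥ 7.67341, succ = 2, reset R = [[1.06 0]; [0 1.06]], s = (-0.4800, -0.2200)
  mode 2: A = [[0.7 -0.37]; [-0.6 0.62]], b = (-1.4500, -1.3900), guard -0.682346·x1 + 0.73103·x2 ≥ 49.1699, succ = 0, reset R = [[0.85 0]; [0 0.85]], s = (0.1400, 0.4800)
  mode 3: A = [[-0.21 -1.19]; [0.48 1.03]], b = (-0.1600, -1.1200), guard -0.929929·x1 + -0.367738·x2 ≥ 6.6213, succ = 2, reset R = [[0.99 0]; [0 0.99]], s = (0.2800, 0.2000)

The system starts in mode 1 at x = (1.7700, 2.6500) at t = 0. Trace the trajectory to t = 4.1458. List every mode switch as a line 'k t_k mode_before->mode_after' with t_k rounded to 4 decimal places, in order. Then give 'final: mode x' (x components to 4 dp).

Mode 1: guard c·x = 7.6734 hit at Δt = 1.5984 (t = 1.5984), x⁻ = (-4.0393, 6.8177) → reset → x⁺ = (-4.7617, 7.0068), jump to mode 2
Mode 2: guard c·x = 49.1699 hit at Δt = 1.5622 (t = 3.1606), x⁻ = (-33.7268, 35.7805) → reset → x⁺ = (-28.5277, 30.8934), jump to mode 0
Mode 0: flow for 0.9852 to horizon, guard not reached → x = (-32.7506, 14.1999)

1 1.5984 1->2
2 3.1606 2->0
final: 0 -32.7506 14.1999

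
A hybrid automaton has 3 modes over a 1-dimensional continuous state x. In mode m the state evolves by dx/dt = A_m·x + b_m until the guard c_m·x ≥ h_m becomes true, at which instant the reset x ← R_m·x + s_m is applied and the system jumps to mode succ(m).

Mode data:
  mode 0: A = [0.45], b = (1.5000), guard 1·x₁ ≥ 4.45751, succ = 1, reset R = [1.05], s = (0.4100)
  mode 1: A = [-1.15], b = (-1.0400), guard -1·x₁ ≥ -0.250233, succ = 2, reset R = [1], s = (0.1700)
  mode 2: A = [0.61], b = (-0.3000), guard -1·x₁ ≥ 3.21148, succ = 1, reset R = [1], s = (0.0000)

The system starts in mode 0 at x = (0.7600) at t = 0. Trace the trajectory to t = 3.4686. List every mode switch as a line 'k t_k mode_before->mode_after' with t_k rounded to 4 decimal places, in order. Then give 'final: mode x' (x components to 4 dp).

Mode 0: guard c·x = 4.4575 hit at Δt = 1.4302 (t = 1.4302), x⁻ = (4.4575) → reset → x⁺ = (5.0904), jump to mode 1
Mode 1: guard c·x = -0.2502 hit at Δt = 1.4323 (t = 2.8625), x⁻ = (0.2502) → reset → x⁺ = (0.4202), jump to mode 2
Mode 2: flow for 0.6061 to horizon, guard not reached → x = (0.3882)

1 1.4302 0->1
2 2.8625 1->2
final: 2 0.3882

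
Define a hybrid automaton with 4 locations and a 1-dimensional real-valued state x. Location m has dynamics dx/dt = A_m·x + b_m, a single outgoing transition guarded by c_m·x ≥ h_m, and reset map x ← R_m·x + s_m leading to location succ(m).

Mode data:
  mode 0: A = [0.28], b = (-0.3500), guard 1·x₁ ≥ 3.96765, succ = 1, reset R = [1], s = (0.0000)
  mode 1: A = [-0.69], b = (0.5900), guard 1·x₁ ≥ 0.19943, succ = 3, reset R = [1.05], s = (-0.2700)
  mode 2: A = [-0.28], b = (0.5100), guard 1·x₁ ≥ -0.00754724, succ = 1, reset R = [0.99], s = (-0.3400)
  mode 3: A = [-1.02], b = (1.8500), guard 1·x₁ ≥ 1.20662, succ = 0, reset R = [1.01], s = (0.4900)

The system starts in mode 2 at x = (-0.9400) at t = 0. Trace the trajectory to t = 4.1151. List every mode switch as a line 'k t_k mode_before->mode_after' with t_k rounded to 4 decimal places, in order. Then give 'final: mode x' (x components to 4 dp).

Mode 2: guard c·x = -0.0075 hit at Δt = 1.4714 (t = 1.4714), x⁻ = (-0.0075) → reset → x⁺ = (-0.3475), jump to mode 1
Mode 1: guard c·x = 0.1994 hit at Δt = 0.8791 (t = 2.3505), x⁻ = (0.1994) → reset → x⁺ = (-0.0606), jump to mode 3
Mode 3: guard c·x = 1.2066 hit at Δt = 1.1052 (t = 3.4557), x⁻ = (1.2066) → reset → x⁺ = (1.7087), jump to mode 0
Mode 0: flow for 0.6594 to horizon, guard not reached → x = (1.8017)

1 1.4714 2->1
2 2.3505 1->3
3 3.4557 3->0
final: 0 1.8017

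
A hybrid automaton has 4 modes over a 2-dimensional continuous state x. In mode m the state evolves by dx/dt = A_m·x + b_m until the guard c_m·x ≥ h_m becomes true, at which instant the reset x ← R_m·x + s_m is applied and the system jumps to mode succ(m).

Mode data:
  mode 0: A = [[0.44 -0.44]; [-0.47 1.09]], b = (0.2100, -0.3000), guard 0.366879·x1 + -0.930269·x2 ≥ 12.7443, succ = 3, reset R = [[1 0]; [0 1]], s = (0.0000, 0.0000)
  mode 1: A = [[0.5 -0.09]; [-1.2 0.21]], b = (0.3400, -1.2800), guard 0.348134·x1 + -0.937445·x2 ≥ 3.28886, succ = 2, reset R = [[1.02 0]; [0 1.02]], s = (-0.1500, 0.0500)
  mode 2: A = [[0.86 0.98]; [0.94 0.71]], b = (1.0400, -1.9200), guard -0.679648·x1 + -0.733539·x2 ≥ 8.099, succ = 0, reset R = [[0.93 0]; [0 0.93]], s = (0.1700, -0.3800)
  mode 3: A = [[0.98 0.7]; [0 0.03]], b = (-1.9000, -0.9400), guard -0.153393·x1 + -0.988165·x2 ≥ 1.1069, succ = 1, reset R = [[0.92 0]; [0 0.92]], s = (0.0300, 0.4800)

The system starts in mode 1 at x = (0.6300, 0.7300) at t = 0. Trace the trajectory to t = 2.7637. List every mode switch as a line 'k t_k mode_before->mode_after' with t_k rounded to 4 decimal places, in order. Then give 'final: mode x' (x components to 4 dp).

Mode 1: guard c·x = 3.2889 hit at Δt = 1.2510 (t = 1.2510), x⁻ = (1.8677, -2.8147) → reset → x⁺ = (1.7550, -2.8210), jump to mode 2
Mode 2: guard c·x = 8.0990 hit at Δt = 1.2083 (t = 2.4593), x⁻ = (-2.3851, -8.8311) → reset → x⁺ = (-2.0482, -8.5929), jump to mode 0
Mode 0: flow for 0.3044 to horizon, guard not reached → x = (-0.8302, -11.8240)

1 1.2510 1->2
2 2.4593 2->0
final: 0 -0.8302 -11.8240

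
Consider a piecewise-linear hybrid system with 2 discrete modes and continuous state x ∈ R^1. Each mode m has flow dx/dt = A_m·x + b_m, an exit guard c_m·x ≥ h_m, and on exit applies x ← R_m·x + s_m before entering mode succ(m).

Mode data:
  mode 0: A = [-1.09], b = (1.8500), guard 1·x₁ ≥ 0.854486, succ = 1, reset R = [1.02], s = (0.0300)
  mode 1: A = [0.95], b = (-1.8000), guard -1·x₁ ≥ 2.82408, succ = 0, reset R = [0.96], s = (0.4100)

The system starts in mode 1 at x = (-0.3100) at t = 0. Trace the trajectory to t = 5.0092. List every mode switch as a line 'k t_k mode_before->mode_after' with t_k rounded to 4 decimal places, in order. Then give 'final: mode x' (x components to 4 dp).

1 0.8010 1->0
2 2.2294 0->1
3 3.8698 1->0
final: 0 0.5424

Mode 1: guard c·x = 2.8241 hit at Δt = 0.8010 (t = 0.8010), x⁻ = (-2.8241) → reset → x⁺ = (-2.3011), jump to mode 0
Mode 0: guard c·x = 0.8545 hit at Δt = 1.4284 (t = 2.2294), x⁻ = (0.8545) → reset → x⁺ = (0.9016), jump to mode 1
Mode 1: guard c·x = 2.8241 hit at Δt = 1.6404 (t = 3.8698), x⁻ = (-2.8241) → reset → x⁺ = (-2.3011), jump to mode 0
Mode 0: flow for 1.1394 to horizon, guard not reached → x = (0.5424)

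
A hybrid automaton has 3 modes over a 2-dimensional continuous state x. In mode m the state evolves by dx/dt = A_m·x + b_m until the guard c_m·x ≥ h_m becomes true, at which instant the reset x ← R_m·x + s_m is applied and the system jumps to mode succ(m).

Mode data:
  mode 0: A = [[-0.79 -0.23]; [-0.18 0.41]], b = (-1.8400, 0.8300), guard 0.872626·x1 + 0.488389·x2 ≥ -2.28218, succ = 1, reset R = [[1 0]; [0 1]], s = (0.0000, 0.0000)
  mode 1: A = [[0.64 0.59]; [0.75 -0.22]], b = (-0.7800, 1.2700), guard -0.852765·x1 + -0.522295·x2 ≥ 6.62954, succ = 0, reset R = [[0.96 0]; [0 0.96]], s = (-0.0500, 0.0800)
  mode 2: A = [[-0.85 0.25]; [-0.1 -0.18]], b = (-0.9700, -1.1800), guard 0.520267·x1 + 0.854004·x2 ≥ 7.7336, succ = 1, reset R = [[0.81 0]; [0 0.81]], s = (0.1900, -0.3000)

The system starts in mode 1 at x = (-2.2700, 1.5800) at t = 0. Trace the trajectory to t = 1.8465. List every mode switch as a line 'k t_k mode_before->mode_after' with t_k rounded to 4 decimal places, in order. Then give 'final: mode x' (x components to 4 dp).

1 1.5324 1->0
final: 0 -5.7227 -0.6675

Mode 1: guard c·x = 6.6295 hit at Δt = 1.5324 (t = 1.5324), x⁻ = (-6.9820, -1.2934) → reset → x⁺ = (-6.7527, -1.1617), jump to mode 0
Mode 0: flow for 0.3141 to horizon, guard not reached → x = (-5.7227, -0.6675)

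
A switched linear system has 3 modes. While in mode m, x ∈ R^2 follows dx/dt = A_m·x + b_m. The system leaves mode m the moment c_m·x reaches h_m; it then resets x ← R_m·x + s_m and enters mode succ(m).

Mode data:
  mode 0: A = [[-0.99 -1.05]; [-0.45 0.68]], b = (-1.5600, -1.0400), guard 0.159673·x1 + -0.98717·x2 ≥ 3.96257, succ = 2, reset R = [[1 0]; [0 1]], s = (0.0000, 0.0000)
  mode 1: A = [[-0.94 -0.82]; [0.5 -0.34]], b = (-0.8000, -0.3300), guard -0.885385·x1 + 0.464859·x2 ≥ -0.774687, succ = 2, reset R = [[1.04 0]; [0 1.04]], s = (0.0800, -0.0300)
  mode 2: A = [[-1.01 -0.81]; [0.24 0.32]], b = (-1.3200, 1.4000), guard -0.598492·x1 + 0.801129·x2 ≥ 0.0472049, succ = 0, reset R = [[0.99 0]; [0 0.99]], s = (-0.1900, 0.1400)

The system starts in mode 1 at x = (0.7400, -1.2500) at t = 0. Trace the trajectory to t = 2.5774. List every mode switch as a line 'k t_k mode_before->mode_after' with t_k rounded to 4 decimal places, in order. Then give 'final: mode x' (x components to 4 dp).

1 0.8965 1->2
2 1.6359 2->0
final: 0 -0.8131 -0.9192

Mode 1: guard c·x = -0.7747 hit at Δt = 0.8965 (t = 0.8965), x⁻ = (0.3655, -0.9703) → reset → x⁺ = (0.4601, -1.0391), jump to mode 2
Mode 2: guard c·x = 0.0472 hit at Δt = 0.7394 (t = 1.6359), x⁻ = (-0.2448, -0.1239) → reset → x⁺ = (-0.4323, 0.0173), jump to mode 0
Mode 0: flow for 0.9415 to horizon, guard not reached → x = (-0.8131, -0.9192)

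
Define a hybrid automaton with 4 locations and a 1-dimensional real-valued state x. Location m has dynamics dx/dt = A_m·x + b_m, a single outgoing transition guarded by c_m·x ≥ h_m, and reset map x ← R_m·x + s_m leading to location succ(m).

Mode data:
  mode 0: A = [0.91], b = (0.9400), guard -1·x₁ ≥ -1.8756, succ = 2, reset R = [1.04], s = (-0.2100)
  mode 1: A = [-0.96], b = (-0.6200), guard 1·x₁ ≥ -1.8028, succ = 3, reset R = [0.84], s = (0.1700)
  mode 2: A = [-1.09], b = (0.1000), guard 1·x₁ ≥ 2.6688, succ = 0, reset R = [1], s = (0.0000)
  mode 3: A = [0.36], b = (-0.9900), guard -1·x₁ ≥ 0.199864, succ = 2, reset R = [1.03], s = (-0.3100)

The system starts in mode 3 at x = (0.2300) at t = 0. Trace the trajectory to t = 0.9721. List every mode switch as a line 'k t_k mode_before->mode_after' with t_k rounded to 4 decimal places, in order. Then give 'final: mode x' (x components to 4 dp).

Mode 3: guard c·x = 0.1999 hit at Δt = 0.4375 (t = 0.4375), x⁻ = (-0.1999) → reset → x⁺ = (-0.5159), jump to mode 2
Mode 2: flow for 0.5346 to horizon, guard not reached → x = (-0.2475)

1 0.4375 3->2
final: 2 -0.2475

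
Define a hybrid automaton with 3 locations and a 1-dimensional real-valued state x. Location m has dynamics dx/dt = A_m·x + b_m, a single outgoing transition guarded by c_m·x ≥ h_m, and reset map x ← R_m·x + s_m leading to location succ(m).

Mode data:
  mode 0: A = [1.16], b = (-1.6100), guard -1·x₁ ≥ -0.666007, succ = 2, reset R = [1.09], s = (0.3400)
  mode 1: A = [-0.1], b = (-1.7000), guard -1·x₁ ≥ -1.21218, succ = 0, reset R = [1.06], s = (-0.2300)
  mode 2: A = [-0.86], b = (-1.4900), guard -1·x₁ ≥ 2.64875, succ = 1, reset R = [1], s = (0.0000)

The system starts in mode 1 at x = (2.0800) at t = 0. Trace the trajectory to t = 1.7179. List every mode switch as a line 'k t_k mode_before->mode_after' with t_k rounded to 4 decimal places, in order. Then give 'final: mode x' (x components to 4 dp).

1 0.4655 1->0
2 1.1325 0->2
final: 2 -0.0410

Mode 1: guard c·x = -1.2122 hit at Δt = 0.4655 (t = 0.4655), x⁻ = (1.2122) → reset → x⁺ = (1.0549), jump to mode 0
Mode 0: guard c·x = -0.6660 hit at Δt = 0.6670 (t = 1.1325), x⁻ = (0.6660) → reset → x⁺ = (1.0659), jump to mode 2
Mode 2: flow for 0.5854 to horizon, guard not reached → x = (-0.0410)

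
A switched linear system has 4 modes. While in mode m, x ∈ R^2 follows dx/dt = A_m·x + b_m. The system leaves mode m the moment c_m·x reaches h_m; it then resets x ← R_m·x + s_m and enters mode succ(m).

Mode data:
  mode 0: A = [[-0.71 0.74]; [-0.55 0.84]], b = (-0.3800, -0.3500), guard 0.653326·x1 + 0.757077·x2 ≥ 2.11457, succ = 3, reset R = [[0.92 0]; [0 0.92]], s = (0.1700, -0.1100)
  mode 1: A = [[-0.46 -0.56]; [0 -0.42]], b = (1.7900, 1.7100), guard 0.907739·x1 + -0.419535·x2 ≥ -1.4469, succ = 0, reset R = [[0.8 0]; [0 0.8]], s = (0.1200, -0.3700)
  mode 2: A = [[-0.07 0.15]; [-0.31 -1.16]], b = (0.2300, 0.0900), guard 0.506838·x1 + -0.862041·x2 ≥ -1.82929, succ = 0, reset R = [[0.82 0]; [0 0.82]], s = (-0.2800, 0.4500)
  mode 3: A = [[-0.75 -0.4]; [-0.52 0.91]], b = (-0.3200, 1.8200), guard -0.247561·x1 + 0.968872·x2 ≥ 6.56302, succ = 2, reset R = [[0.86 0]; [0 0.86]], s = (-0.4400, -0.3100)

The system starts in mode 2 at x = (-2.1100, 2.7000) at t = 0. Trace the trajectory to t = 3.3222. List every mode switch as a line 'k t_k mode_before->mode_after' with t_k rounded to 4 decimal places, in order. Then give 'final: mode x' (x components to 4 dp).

1 0.9686 2->0
2 1.7213 0->3
3 2.3767 3->2
final: 2 -0.6050 1.9706

Mode 2: guard c·x = -1.8293 hit at Δt = 0.9686 (t = 0.9686), x⁻ = (-1.4973, 1.2417) → reset → x⁺ = (-1.5078, 1.4682), jump to mode 0
Mode 0: guard c·x = 2.1146 hit at Δt = 0.7527 (t = 1.7213), x⁻ = (-0.1439, 2.9173) → reset → x⁺ = (0.0376, 2.5739), jump to mode 3
Mode 3: guard c·x = 6.5630 hit at Δt = 0.6554 (t = 2.3767), x⁻ = (-1.0689, 6.5008) → reset → x⁺ = (-1.3593, 5.2806), jump to mode 2
Mode 2: flow for 0.9455 to horizon, guard not reached → x = (-0.6050, 1.9706)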